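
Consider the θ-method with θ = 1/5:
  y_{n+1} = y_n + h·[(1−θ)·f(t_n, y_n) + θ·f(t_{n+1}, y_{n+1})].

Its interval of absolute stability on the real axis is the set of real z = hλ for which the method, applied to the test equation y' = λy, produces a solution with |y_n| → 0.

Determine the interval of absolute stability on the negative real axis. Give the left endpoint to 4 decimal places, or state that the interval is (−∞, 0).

Test eqn y'=λy, z=hλ:
  y_{n+1} = y_n + z·[4/5·y_n + 1/5·y_{n+1}] ⇒ (1 − 1/5z)y_{n+1} = (1 + 4/5z)y_n
  so R(z) = (1 + 4/5z)/(1 − 1/5z).

Need |R(x)|<1, x<0.
x=-1.04: |R|=0.1391
R=−1: 1+4/5x = −1+1/5x ⇒ -3/5x=2 ⇒ x=2/(-3/5)=-3.3333
Confirm numerically:
  x=-2.542: |R|=0.68523 <1
  x=-2.049: |R|=0.45340 <1
  x=-1.845: |R|=0.34770 <1
  x=-1.462: |R|=0.13123 <1
  x=-3.906: |R|=1.19290 >1
  x=-3.469: |R|=1.04806 >1
  x=-3.364: |R|=1.01100 >1
Stable set (-3.3333, 0).

z∈(-3.3333,0).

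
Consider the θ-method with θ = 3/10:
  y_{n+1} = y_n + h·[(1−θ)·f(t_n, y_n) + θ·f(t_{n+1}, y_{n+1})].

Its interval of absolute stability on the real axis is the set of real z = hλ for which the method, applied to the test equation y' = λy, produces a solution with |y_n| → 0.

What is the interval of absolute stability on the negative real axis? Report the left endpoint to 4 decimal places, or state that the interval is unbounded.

z∈(-5.0000,0).

With y'=λy (z=hλ):
  y_{n+1} = y_n + z·[7/10·y_n + 3/10·y_{n+1}] ⇒ (1 − 3/10z)y_{n+1} = (1 + 7/10z)y_n
  R(z) = (1 + 7/10z)/(1 − 3/10z).

Boundary: |R(x)|=1, x<0.
x=-1.62: |R|=0.0902
R=−1: 1+7/10x = −1+3/10x ⇒ -2/5x=2 ⇒ x=2/(-2/5)=-5.0000
Confirm numerically:
  x=-4.148: |R|=0.84816 <1
  x=-2.206: |R|=0.32748 <1
  x=-2.065: |R|=0.27508 <1
  x=-5.591: |R|=1.08830 >1
  x=-5.341: |R|=1.05242 >1
  x=-5.192: |R|=1.03003 >1
So |R|<1 on (-5.0000, 0).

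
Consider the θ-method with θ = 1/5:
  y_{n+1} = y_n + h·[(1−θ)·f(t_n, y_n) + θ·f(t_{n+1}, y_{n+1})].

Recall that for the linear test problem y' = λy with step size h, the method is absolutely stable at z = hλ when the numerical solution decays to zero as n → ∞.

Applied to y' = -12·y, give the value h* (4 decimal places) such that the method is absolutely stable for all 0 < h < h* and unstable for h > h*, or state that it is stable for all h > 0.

Set f=λy, z=hλ:
  y_{n+1} = y_n + z·[4/5·y_n + 1/5·y_{n+1}] ⇒ (1 − 1/5z)y_{n+1} = (1 + 4/5z)y_n
  so R(z) = (1 + 4/5z)/(1 − 1/5z).

Find x<0 with |R(x)|<1.
x=-0.88: |R|=0.2517
R=−1: 1+4/5x = −1+1/5x ⇒ -3/5x=2 ⇒ x=2/(-3/5)=-3.3333
Confirm numerically:
  x=-2.221: |R|=0.53788 <1
  x=-2.163: |R|=0.50984 <1
  x=-1.804: |R|=0.32569 <1
  x=-1.657: |R|=0.24455 <1
  x=-3.531: |R|=1.06951 >1
  x=-3.426: |R|=1.03299 >1
Interval (-3.3333, 0).

(-3.3333,0); λ=-12 ⇒ h* = (10/3)/12 = 0.2778.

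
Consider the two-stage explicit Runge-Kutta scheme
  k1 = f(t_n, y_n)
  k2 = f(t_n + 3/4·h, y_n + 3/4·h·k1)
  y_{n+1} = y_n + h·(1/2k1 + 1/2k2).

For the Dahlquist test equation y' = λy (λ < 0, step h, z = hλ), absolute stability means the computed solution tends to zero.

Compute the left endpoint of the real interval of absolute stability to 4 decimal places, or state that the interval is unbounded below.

z* = -2.6667.

With y'=λy (z=hλ):
  k1=λy_n ⇒ h·k1=z·y_n;  k2=λ(1+3/4z)y_n ⇒ h·k2=z(1+3/4z)y_n
  y_{n+1}/y_n = 1 + 1/2z + 1/2z(1+3/4z) = 1 + z + 3/8z²
  ⇒ R(z) = 1 + z + 3/8z².

Find x<0 with |R(x)|<1.
x=-1.26: |R|=0.3354
R=1: x+3/8x²=0 ⇒ x=−8/3=-2.6667; min R=1−1/(4·3/8)=0.3333>−1
Confirm numerically:
  x=-2.569: |R|=0.90591 <1
  x=-1.150: |R|=0.34594 <1
  x=-1.092: |R|=0.35517 <1
  x=-3.172: |R|=1.60109 >1
  x=-2.863: |R|=1.21079 >1
  x=-2.760: |R|=1.09660 >1
So |R|<1 on (-2.6667, 0).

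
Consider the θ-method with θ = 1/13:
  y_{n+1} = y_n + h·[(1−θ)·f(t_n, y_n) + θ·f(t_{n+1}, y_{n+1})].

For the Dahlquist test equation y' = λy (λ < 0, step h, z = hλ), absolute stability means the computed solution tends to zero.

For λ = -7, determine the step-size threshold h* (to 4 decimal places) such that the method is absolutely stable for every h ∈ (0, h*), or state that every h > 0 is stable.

Test eqn y'=λy, z=hλ:
  y_{n+1} = y_n + z·[12/13·y_n + 1/13·y_{n+1}] ⇒ (1 − 1/13z)y_{n+1} = (1 + 12/13z)y_n
  ⇒ R(z) = (1 + 12/13z)/(1 − 1/13z).

Find x<0 with |R(x)|<1.
x=-1.11: |R|=0.0227
R=−1: 1+12/13x = −1+1/13x ⇒ -11/13x=2 ⇒ x=2/(-11/13)=-2.3636
Confirm numerically:
  x=-1.666: |R|=0.47675 <1
  x=-1.624: |R|=0.44365 <1
  x=-0.988: |R|=0.08178 <1
  x=-2.517: |R|=1.10872 >1
  x=-2.455: |R|=1.06503 >1
  x=-2.436: |R|=1.05157 >1
So |R|<1 on (-2.3636, 0).

(-2.3636,0); λ=-7 ⇒ h* = (26/11)/7 = 0.3377.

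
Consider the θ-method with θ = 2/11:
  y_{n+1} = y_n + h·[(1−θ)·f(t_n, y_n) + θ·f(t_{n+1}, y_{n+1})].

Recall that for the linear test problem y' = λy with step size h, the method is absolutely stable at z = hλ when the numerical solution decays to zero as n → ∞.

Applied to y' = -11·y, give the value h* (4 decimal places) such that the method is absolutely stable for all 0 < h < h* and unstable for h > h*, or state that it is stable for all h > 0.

Set f=λy, z=hλ:
  y_{n+1} = y_n + z·[9/11·y_n + 2/11·y_{n+1}] ⇒ (1 − 2/11z)y_{n+1} = (1 + 9/11z)y_n
  ⇒ R(z) = (1 + 9/11z)/(1 − 2/11z).

Solve |R(x)|<1 on ℝ⁻.
x=-0.96: |R|=0.1827
R=−1: 1+9/11x = −1+2/11x ⇒ -7/11x=2 ⇒ x=2/(-7/11)=-3.1429
Confirm numerically:
  x=-2.691: |R|=0.80692 <1
  x=-2.048: |R|=0.49232 <1
  x=-1.535: |R|=0.20007 <1
  x=-3.738: |R|=1.22548 >1
  x=-3.523: |R|=1.14746 >1
  x=-3.344: |R|=1.07960 >1
So |R|<1 on (-3.1429, 0).

(-3.1429,0); λ=-11 ⇒ h* = (22/7)/11 = 0.2857.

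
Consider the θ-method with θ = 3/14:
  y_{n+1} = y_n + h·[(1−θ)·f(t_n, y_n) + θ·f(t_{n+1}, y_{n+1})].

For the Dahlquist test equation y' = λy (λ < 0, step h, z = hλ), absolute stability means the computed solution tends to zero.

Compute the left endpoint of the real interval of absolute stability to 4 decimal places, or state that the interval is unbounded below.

z* = -3.5000.

With y'=λy (z=hλ):
  y_{n+1} = y_n + z·[11/14·y_n + 3/14·y_{n+1}] ⇒ (1 − 3/14z)y_{n+1} = (1 + 11/14z)y_n
  ⇒ R(z) = (1 + 11/14z)/(1 − 3/14z).

Need |R(x)|<1, x<0.
x=-1.31: |R|=0.0229
R=−1: 1+11/14x = −1+3/14x ⇒ -4/7x=2 ⇒ x=2/(-4/7)=-3.5000
Confirm numerically:
  x=-3.468: |R|=0.98951 <1
  x=-3.460: |R|=0.98687 <1
  x=-2.168: |R|=0.48030 <1
  x=-3.966: |R|=1.14395 >1
  x=-3.542: |R|=1.01364 >1
  x=-3.532: |R|=1.01041 >1
Interval (-3.5000, 0).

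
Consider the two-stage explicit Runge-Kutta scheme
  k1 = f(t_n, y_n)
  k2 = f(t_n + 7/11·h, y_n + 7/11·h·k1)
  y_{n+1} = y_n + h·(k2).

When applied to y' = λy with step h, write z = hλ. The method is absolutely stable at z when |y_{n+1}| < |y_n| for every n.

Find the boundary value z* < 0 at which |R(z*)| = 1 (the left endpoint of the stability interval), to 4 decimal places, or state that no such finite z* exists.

z* = -1.5714.

Set f=λy, z=hλ:
  k1=λy_n ⇒ h·k1=z·y_n;  k2=λ(1+7/11z)y_n ⇒ h·k2=z(1+7/11z)y_n
  y_{n+1}/y_n = 1 + z(1+7/11z) = 1 + z + 7/11z²
  Hence R(z) = 1 + z + 7/11z².

Boundary: |R(x)|=1, x<0.
x=-1.12: |R|=0.6783
R=1: x+7/11x²=0 ⇒ x=−11/7=-1.5714; min R=1−1/(4·7/11)=0.6071>−1
Confirm numerically:
  x=-1.497: |R|=0.92910 <1
  x=-1.437: |R|=0.87707 <1
  x=-1.251: |R|=0.74491 <1
  x=-0.910: |R|=0.61697 <1
  x=-1.918: |R|=1.42301 >1
  x=-1.693: |R|=1.13098 >1
Interval (-1.5714, 0).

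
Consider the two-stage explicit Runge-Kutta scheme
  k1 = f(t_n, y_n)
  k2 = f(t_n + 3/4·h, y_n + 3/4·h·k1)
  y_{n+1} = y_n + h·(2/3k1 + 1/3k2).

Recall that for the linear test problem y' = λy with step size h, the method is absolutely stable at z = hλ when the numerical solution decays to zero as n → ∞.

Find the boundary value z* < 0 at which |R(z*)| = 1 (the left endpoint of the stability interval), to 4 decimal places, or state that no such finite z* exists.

Set f=λy, z=hλ:
  k1=λy_n ⇒ h·k1=z·y_n;  k2=λ(1+3/4z)y_n ⇒ h·k2=z(1+3/4z)y_n
  y_{n+1}/y_n = 1 + 2/3z + 1/3z(1+3/4z) = 1 + z + 1/4z²
  ⇒ R(z) = 1 + z + 1/4z².

Boundary: |R(x)|=1, x<0.
x=-1.78: |R|=0.0121
R=1: x+1/4x²=0 ⇒ x=−4=-4.0000; min R=1−1/(4·1/4)=0.0000>−1
Confirm numerically:
  x=-3.707: |R|=0.72846 <1
  x=-3.309: |R|=0.42837 <1
  x=-2.142: |R|=0.00504 <1
  x=-1.773: |R|=0.01288 <1
  x=-4.576: |R|=1.65894 >1
  x=-4.326: |R|=1.35257 >1
So |R|<1 on (-4.0000, 0).

left endpoint -4.0000.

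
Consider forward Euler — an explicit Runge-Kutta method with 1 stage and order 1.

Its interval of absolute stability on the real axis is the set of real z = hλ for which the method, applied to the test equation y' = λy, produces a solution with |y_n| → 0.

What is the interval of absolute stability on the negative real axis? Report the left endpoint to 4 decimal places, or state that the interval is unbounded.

Set f=λy, z=hλ:
  order 1, 1-stage ⇒ R(z)=1+z
  (e.g. R(-0.35)=0.65000, |R|=0.65000)

Solve |R(x)|<1 on ℝ⁻.
x=-0.35: |R|=0.6500
|R(-1.96)|=0.9600 |R(-1.68)|=0.6800 |R(-1.64)|=0.6400
Bisect:
  x_lo=-2.8172 |R|=1.8172  x_hi=-0.2374 |R|=0.7626
  mid=-1.52731 |R|=0.52731 →hi
  mid=-2.17227 |R|=1.17227 →lo
  mid=-1.84979 |R|=0.84979 →hi
  mid=-2.01103 |R|=1.01103 →lo
  mid=-1.93041 |R|=0.93041 →hi
  mid=-1.97072 |R|=0.97072 →hi
  mid=-1.99087 |R|=0.99087 →hi
  mid=-2.00095 |R|=1.00095 →lo
  ...
  [-2.00001,-1.99985] ⇒ x*=-2.0000
Stable set (-2.0000, 0).

z∈(-2.0000,0).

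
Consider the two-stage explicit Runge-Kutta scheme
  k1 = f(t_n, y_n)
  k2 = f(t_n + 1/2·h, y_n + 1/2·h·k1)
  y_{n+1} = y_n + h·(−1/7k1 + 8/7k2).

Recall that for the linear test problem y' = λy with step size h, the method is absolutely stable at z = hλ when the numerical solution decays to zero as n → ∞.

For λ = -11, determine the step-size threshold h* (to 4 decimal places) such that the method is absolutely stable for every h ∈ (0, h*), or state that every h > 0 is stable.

(-1.7500,0); λ=-11 ⇒ h* = (7/4)/11 = 0.1591.

Set f=λy, z=hλ:
  k1=λy_n ⇒ h·k1=z·y_n;  k2=λ(1+1/2z)y_n ⇒ h·k2=z(1+1/2z)y_n
  y_{n+1}/y_n = 1 − 1/7z + 8/7z(1+1/2z) = 1 + z + 4/7z²
  Hence R(z) = 1 + z + 4/7z².

Solve |R(x)|<1 on ℝ⁻.
x=-0.97: |R|=0.5677
R=1: x+4/7x²=0 ⇒ x=−7/4=-1.7500; min R=1−1/(4·4/7)=0.5625>−1
Confirm numerically:
  x=-1.431: |R|=0.73915 <1
  x=-1.395: |R|=0.71701 <1
  x=-0.880: |R|=0.56251 <1
  x=-2.332: |R|=1.77556 >1
  x=-2.094: |R|=1.41162 >1
Interval (-1.7500, 0).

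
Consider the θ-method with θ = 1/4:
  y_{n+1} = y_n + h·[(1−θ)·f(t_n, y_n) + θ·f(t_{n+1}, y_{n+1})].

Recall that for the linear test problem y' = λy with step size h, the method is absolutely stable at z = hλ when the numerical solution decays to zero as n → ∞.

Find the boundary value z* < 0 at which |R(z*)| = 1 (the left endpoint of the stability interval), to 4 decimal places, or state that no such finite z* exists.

left endpoint -4.0000.

On y'=λy, z=hλ:
  y_{n+1} = y_n + z·[3/4·y_n + 1/4·y_{n+1}] ⇒ (1 − 1/4z)y_{n+1} = (1 + 3/4z)y_n
  Hence R(z) = (1 + 3/4z)/(1 − 1/4z).

Solve |R(x)|<1 on ℝ⁻.
x=-0.69: |R|=0.4115
R=−1: 1+3/4x = −1+1/4x ⇒ -1/2x=2 ⇒ x=2/(-1/2)=-4.0000
Confirm numerically:
  x=-3.603: |R|=0.89557 <1
  x=-3.518: |R|=0.87177 <1
  x=-3.446: |R|=0.85120 <1
  x=-1.988: |R|=0.32799 <1
  x=-4.455: |R|=1.10763 >1
  x=-4.443: |R|=1.10494 >1
  x=-4.394: |R|=1.09388 >1
So |R|<1 on (-4.0000, 0).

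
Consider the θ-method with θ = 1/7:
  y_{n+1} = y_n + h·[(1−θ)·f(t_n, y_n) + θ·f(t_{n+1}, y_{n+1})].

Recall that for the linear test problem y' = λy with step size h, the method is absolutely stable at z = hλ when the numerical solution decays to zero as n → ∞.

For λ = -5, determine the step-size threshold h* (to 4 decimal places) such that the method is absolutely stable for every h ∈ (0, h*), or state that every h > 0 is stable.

Test eqn y'=λy, z=hλ:
  y_{n+1} = y_n + z·[6/7·y_n + 1/7·y_{n+1}] ⇒ (1 − 1/7z)y_{n+1} = (1 + 6/7z)y_n
  so R(z) = (1 + 6/7z)/(1 − 1/7z).

Solve |R(x)|<1 on ℝ⁻.
x=-1.22: |R|=0.0389
R=−1: 1+6/7x = −1+1/7x ⇒ -5/7x=2 ⇒ x=2/(-5/7)=-2.8000
Confirm numerically:
  x=-2.594: |R|=0.89264 <1
  x=-2.371: |R|=0.77110 <1
  x=-1.799: |R|=0.43119 <1
  x=-1.122: |R|=0.03300 <1
  x=-3.114: |R|=1.15523 >1
  x=-3.071: |R|=1.13454 >1
  x=-2.985: |R|=1.09264 >1
So |R|<1 on (-2.8000, 0).

(-2.8000,0); λ=-5 ⇒ h* = (14/5)/5 = 0.5600.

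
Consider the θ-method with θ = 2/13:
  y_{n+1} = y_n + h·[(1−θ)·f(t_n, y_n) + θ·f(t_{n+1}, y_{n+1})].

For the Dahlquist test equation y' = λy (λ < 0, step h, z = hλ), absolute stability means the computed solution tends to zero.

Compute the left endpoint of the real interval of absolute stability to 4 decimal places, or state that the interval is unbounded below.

left endpoint -2.8889.

On y'=λy, z=hλ:
  y_{n+1} = y_n + z·[11/13·y_n + 2/13·y_{n+1}] ⇒ (1 − 2/13z)y_{n+1} = (1 + 11/13z)y_n
  ⇒ R(z) = (1 + 11/13z)/(1 − 2/13z).

Solve |R(x)|<1 on ℝ⁻.
x=-0.97: |R|=0.1560
R=−1: 1+11/13x = −1+2/13x ⇒ -9/13x=2 ⇒ x=2/(-9/13)=-2.8889
Confirm numerically:
  x=-2.852: |R|=0.98225 <1
  x=-1.755: |R|=0.38189 <1
  x=-1.251: |R|=0.04909 <1
  x=-3.253: |R|=1.16800 >1
  x=-2.974: |R|=1.04043 >1
Stable set (-2.8889, 0).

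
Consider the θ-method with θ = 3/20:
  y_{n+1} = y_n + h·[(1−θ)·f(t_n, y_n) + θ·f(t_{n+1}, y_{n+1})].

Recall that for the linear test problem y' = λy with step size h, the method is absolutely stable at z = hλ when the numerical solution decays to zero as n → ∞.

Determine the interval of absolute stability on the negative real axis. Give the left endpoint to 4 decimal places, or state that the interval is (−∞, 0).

z∈(-2.8571,0).

With y'=λy (z=hλ):
  y_{n+1} = y_n + z·[17/20·y_n + 3/20·y_{n+1}] ⇒ (1 − 3/20z)y_{n+1} = (1 + 17/20z)y_n
  so R(z) = (1 + 17/20z)/(1 − 3/20z).

Solve |R(x)|<1 on ℝ⁻.
x=-1.37: |R|=0.1365
R=−1: 1+17/20x = −1+3/20x ⇒ -7/10x=2 ⇒ x=2/(-7/10)=-2.8571
Confirm numerically:
  x=-1.659: |R|=0.32842 <1
  x=-1.345: |R|=0.11920 <1
  x=-1.217: |R|=0.02913 <1
  x=-3.389: |R|=1.24683 >1
  x=-3.350: |R|=1.22962 >1
  x=-3.233: |R|=1.17718 >1
So |R|<1 on (-2.8571, 0).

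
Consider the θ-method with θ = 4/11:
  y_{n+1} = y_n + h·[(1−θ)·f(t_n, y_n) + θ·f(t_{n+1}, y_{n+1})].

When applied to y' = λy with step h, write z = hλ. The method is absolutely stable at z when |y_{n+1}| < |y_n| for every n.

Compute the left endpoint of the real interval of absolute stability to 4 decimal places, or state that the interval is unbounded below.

With y'=λy (z=hλ):
  y_{n+1} = y_n + z·[7/11·y_n + 4/11·y_{n+1}] ⇒ (1 − 4/11z)y_{n+1} = (1 + 7/11z)y_n
  so R(z) = (1 + 7/11z)/(1 − 4/11z).

Find x<0 with |R(x)|<1.
x=-0.63: |R|=0.4874
R=−1: 1+7/11x = −1+4/11x ⇒ -3/11x=2 ⇒ x=2/(-3/11)=-7.3333
Confirm numerically:
  x=-6.549: |R|=0.93674 <1
  x=-6.021: |R|=0.88778 <1
  x=-4.306: |R|=0.67822 <1
  x=-7.706: |R|=1.02673 >1
  x=-7.491: |R|=1.01155 >1
So |R|<1 on (-7.3333, 0).

left endpoint -7.3333.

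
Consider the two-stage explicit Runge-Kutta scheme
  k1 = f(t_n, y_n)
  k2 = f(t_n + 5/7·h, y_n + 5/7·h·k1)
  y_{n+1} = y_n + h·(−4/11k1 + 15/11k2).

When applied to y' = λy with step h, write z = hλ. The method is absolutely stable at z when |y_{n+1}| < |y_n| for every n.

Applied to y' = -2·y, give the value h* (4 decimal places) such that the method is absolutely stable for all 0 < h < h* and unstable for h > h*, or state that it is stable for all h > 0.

(-1.0267,0); λ=-2 ⇒ h* = (77/75)/2 = 0.5133.

With y'=λy (z=hλ):
  k1=λy_n ⇒ h·k1=z·y_n;  k2=λ(1+5/7z)y_n ⇒ h·k2=z(1+5/7z)y_n
  y_{n+1}/y_n = 1 − 4/11z + 15/11z(1+5/7z) = 1 + z + 75/77z²
  Hence R(z) = 1 + z + 75/77z².

Solve |R(x)|<1 on ℝ⁻.
x=-1.66: |R|=2.0240
R=1: x+75/77x²=0 ⇒ x=−77/75=-1.0267; min R=1−1/(4·75/77)=0.7433>−1
Confirm numerically:
  x=-0.950: |R|=0.92906 <1
  x=-0.714: |R|=0.78255 <1
  x=-0.603: |R|=0.75116 <1
  x=-0.568: |R|=0.74624 <1
  x=-1.411: |R|=1.52821 >1
  x=-1.374: |R|=1.46484 >1
  x=-1.338: |R|=1.40574 >1
Stable set (-1.0267, 0).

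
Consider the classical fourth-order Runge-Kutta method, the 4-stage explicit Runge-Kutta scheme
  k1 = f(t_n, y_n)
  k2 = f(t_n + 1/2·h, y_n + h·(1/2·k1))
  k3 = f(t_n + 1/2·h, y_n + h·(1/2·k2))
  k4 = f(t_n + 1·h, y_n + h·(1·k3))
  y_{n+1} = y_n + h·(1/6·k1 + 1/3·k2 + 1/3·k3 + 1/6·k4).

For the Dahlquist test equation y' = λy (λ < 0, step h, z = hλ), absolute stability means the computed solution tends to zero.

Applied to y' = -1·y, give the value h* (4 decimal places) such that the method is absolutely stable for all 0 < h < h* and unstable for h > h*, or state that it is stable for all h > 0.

(-2.7853,0); λ=-1 ⇒ h* = 2.7853.

On y'=λy, z=hλ:
  order 4, 4-stage ⇒ R(z)=1+z+z^2/2+z^3/6+z^4/24
  (e.g. R(-0.75)=0.47412, |R|=0.47412)

Boundary: |R(x)|=1, x<0.
x=-0.75: |R|=0.4741
|R(-2.34)|=0.5116 |R(-2.23)|=0.4386 |R(-1.52)|=0.2723
Bisect:
  x_lo=-3.2312 |R|=1.9084  x_hi=-0.0867 |R|=0.9169
  mid=-1.65894 |R|=0.27176 →hi
  mid=-2.44505 |R|=0.59705 →hi
  mid=-2.83811 |R|=1.08260 →lo
  mid=-2.64158 |R|=0.80408 →hi
  mid=-2.73985 |R|=0.93361 →hi
  mid=-2.78898 |R|=1.00557 →lo
  mid=-2.76441 |R|=0.96897 →hi
  mid=-2.77670 |R|=0.98711 →hi
  mid=-2.78284 |R|=0.99630 →hi
  ...
  [-2.78533,-2.78514] ⇒ x*=-2.7853
Stable set (-2.7853, 0).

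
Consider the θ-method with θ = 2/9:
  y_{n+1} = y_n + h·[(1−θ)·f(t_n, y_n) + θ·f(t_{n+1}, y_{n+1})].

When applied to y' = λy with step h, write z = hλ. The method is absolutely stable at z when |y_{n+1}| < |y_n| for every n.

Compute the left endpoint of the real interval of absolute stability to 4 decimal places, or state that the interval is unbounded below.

Set f=λy, z=hλ:
  y_{n+1} = y_n + z·[7/9·y_n + 2/9·y_{n+1}] ⇒ (1 − 2/9z)y_{n+1} = (1 + 7/9z)y_n
  R(z) = (1 + 7/9z)/(1 − 2/9z).

Boundary: |R(x)|=1, x<0.
x=-1.25: |R|=0.0217
R=−1: 1+7/9x = −1+2/9x ⇒ -5/9x=2 ⇒ x=2/(-5/9)=-3.6000
Confirm numerically:
  x=-3.086: |R|=0.83061 <1
  x=-2.551: |R|=0.62807 <1
  x=-2.028: |R|=0.39798 <1
  x=-3.995: |R|=1.11624 >1
  x=-3.723: |R|=1.03740 >1
  x=-3.646: |R|=1.01412 >1
So |R|<1 on (-3.6000, 0).

left endpoint -3.6000.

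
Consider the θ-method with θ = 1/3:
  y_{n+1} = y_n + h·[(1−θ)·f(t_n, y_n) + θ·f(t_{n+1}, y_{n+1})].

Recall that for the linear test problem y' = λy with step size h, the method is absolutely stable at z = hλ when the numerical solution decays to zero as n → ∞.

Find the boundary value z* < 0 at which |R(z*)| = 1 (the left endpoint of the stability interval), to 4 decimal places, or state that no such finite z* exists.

Test eqn y'=λy, z=hλ:
  y_{n+1} = y_n + z·[2/3·y_n + 1/3·y_{n+1}] ⇒ (1 − 1/3z)y_{n+1} = (1 + 2/3z)y_n
  Hence R(z) = (1 + 2/3z)/(1 − 1/3z).

Boundary: |R(x)|=1, x<0.
x=-1.18: |R|=0.1531
R=−1: 1+2/3x = −1+1/3x ⇒ -1/3x=2 ⇒ x=2/(-1/3)=-6.0000
Confirm numerically:
  x=-5.842: |R|=0.98213 <1
  x=-5.332: |R|=0.91983 <1
  x=-4.530: |R|=0.80478 <1
  x=-2.410: |R|=0.33641 <1
  x=-6.477: |R|=1.05033 >1
  x=-6.384: |R|=1.04092 >1
So |R|<1 on (-6.0000, 0).

left endpoint -6.0000.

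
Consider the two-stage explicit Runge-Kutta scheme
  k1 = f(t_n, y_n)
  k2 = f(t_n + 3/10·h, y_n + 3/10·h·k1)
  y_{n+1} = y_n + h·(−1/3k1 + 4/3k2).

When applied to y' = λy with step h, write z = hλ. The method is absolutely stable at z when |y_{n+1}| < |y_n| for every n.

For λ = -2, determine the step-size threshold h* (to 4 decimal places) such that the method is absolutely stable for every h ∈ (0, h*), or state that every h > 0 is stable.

With y'=λy (z=hλ):
  k1=λy_n ⇒ h·k1=z·y_n;  k2=λ(1+3/10z)y_n ⇒ h·k2=z(1+3/10z)y_n
  y_{n+1}/y_n = 1 − 1/3z + 4/3z(1+3/10z) = 1 + z + 2/5z²
  so R(z) = 1 + z + 2/5z².

Boundary: |R(x)|=1, x<0.
x=-1.05: |R|=0.3910
R=1: x+2/5x²=0 ⇒ x=−5/2=-2.5000; min R=1−1/(4·2/5)=0.3750>−1
Confirm numerically:
  x=-1.922: |R|=0.55563 <1
  x=-1.911: |R|=0.54977 <1
  x=-1.098: |R|=0.38424 <1
  x=-1.004: |R|=0.39921 <1
  x=-3.069: |R|=1.69850 >1
  x=-2.909: |R|=1.47591 >1
  x=-2.735: |R|=1.25709 >1
So |R|<1 on (-2.5000, 0).

(-2.5000,0); λ=-2 ⇒ h* = (5/2)/2 = 1.2500.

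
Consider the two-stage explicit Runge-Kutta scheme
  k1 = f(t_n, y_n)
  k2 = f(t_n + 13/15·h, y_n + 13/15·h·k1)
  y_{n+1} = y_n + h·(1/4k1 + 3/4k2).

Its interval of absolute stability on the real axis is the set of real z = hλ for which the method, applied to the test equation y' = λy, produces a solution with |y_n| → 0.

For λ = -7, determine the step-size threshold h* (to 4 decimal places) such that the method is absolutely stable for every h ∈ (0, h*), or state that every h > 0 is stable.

On y'=λy, z=hλ:
  k1=λy_n ⇒ h·k1=z·y_n;  k2=λ(1+13/15z)y_n ⇒ h·k2=z(1+13/15z)y_n
  y_{n+1}/y_n = 1 + 1/4z + 3/4z(1+13/15z) = 1 + z + 13/20z²
  R(z) = 1 + z + 13/20z².

Solve |R(x)|<1 on ℝ⁻.
x=-0.61: |R|=0.6319
R=1: x+13/20x²=0 ⇒ x=−20/13=-1.5385; min R=1−1/(4·13/20)=0.6154>−1
Confirm numerically:
  x=-1.459: |R|=0.92464 <1
  x=-1.353: |R|=0.83690 <1
  x=-0.793: |R|=0.61575 <1
  x=-0.685: |R|=0.62000 <1
  x=-1.993: |R|=1.58883 >1
  x=-1.812: |R|=1.32217 >1
  x=-1.672: |R|=1.14513 >1
Interval (-1.5385, 0).

(-1.5385,0); λ=-7 ⇒ h* = (20/13)/7 = 0.2198.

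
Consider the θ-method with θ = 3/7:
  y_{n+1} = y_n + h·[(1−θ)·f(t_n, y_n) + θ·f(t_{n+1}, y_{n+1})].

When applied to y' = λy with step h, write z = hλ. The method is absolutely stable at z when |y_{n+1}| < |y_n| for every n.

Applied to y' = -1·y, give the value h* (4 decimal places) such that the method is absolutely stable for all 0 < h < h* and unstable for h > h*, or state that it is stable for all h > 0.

(-14.0000,0); λ=-1 ⇒ h* = (14)/1 = 14.0000.

On y'=λy, z=hλ:
  y_{n+1} = y_n + z·[4/7·y_n + 3/7·y_{n+1}] ⇒ (1 − 3/7z)y_{n+1} = (1 + 4/7z)y_n
  so R(z) = (1 + 4/7z)/(1 − 3/7z).

Solve |R(x)|<1 on ℝ⁻.
x=-1.42: |R|=0.1172
R=−1: 1+4/7x = −1+3/7x ⇒ -1/7x=2 ⇒ x=2/(-1/7)=-14.0000
Confirm numerically:
  x=-13.088: |R|=0.98029 <1
  x=-9.059: |R|=0.85543 <1
  x=-8.220: |R|=0.81744 <1
  x=-6.767: |R|=0.73506 <1
  x=-14.444: |R|=1.00882 >1
  x=-14.050: |R|=1.00102 >1
Stable set (-14.0000, 0).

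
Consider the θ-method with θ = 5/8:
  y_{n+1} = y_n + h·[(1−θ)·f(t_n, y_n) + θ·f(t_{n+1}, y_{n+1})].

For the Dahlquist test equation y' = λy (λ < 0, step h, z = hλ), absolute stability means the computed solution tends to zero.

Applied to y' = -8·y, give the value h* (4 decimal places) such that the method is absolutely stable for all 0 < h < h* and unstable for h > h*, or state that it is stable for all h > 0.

unbounded; (−∞, 0). Any h>0 works for λ=-8.

On y'=λy, z=hλ:
  y_{n+1} = y_n + z·[3/8·y_n + 5/8·y_{n+1}] ⇒ (1 − 5/8z)y_{n+1} = (1 + 3/8z)y_n
  Hence R(z) = (1 + 3/8z)/(1 − 5/8z).

Need |R(x)|<1, x<0.
x=-0.96: |R|=0.4000
x=-2: |R|=0.1111
x=-10: |R|=0.3793
x=-100: |R|=0.5748
θ=5/8≥1/2 ⇒ |1+3/8x|<|1−5/8x| ∀x<0 ⇒ stable on all of ℝ⁻.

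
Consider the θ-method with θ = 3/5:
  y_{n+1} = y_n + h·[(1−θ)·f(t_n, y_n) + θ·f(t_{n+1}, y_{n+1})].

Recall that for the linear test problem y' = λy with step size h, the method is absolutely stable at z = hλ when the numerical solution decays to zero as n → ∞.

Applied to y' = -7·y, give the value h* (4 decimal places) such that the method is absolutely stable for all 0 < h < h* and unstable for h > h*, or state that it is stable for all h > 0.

(−∞, 0) — no finite endpoint. Any h>0 works for λ=-7.

With y'=λy (z=hλ):
  y_{n+1} = y_n + z·[2/5·y_n + 3/5·y_{n+1}] ⇒ (1 − 3/5z)y_{n+1} = (1 + 2/5z)y_n
  so R(z) = (1 + 2/5z)/(1 − 3/5z).

Find x<0 with |R(x)|<1.
x=-0.8: |R|=0.4595
x=-2: |R|=0.0909
x=-10: |R|=0.4286
x=-100: |R|=0.6393
θ=3/5≥1/2 ⇒ |1+2/5x|<|1−3/5x| ∀x<0 ⇒ stable on all of ℝ⁻.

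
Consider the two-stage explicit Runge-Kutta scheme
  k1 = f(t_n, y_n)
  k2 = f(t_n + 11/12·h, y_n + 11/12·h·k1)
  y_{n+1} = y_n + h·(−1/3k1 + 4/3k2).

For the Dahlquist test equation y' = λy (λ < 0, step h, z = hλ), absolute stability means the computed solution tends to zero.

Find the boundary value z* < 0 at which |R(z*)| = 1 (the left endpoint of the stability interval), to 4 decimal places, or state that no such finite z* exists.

left endpoint -0.8182.

With y'=λy (z=hλ):
  k1=λy_n ⇒ h·k1=z·y_n;  k2=λ(1+11/12z)y_n ⇒ h·k2=z(1+11/12z)y_n
  y_{n+1}/y_n = 1 − 1/3z + 4/3z(1+11/12z) = 1 + z + 11/9z²
  Hence R(z) = 1 + z + 11/9z².

Find x<0 with |R(x)|<1.
x=-1.17: |R|=1.5031
R=1: x+11/9x²=0 ⇒ x=−9/11=-0.8182; min R=1−1/(4·11/9)=0.7955>−1
Confirm numerically:
  x=-0.597: |R|=0.83861 <1
  x=-0.536: |R|=0.81514 <1
  x=-0.490: |R|=0.80346 <1
  x=-0.407: |R|=0.79546 <1
  x=-1.338: |R|=1.85008 >1
  x=-1.007: |R|=1.23239 >1
  x=-0.871: |R|=1.05623 >1
So |R|<1 on (-0.8182, 0).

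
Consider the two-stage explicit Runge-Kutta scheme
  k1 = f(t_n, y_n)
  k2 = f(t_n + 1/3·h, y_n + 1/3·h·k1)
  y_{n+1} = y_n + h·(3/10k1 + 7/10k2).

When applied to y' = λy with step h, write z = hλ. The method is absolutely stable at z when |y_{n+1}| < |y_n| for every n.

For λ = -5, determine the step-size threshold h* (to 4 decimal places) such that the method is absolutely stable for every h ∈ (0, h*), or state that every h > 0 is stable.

With y'=λy (z=hλ):
  k1=λy_n ⇒ h·k1=z·y_n;  k2=λ(1+1/3z)y_n ⇒ h·k2=z(1+1/3z)y_n
  y_{n+1}/y_n = 1 + 3/10z + 7/10z(1+1/3z) = 1 + z + 7/30z²
  Hence R(z) = 1 + z + 7/30z².

Boundary: |R(x)|=1, x<0.
x=-1.46: |R|=0.0374
R=1: x+7/30x²=0 ⇒ x=−30/7=-4.2857; min R=1−1/(4·7/30)=-0.0714>−1
Confirm numerically:
  x=-3.532: |R|=0.37884 <1
  x=-3.000: |R|=0.10000 <1
  x=-2.655: |R|=0.01023 <1
  x=-2.574: |R|=0.02806 <1
  x=-4.855: |R|=1.64491 >1
  x=-4.849: |R|=1.63732 >1
  x=-4.585: |R|=1.32019 >1
So |R|<1 on (-4.2857, 0).

(-4.2857,0); λ=-5 ⇒ h* = (30/7)/5 = 0.8571.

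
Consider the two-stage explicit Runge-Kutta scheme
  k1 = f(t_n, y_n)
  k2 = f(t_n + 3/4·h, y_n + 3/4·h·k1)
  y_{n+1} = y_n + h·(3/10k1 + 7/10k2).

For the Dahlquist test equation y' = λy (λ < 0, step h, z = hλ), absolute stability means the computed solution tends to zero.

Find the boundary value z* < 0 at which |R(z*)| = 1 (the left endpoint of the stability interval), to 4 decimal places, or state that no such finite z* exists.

left endpoint -1.9048.

Set f=λy, z=hλ:
  k1=λy_n ⇒ h·k1=z·y_n;  k2=λ(1+3/4z)y_n ⇒ h·k2=z(1+3/4z)y_n
  y_{n+1}/y_n = 1 + 3/10z + 7/10z(1+3/4z) = 1 + z + 21/40z²
  Hence R(z) = 1 + z + 21/40z².

Need |R(x)|<1, x<0.
x=-0.93: |R|=0.5241
R=1: x+21/40x²=0 ⇒ x=−40/21=-1.9048; min R=1−1/(4·21/40)=0.5238>−1
Confirm numerically:
  x=-1.598: |R|=0.74264 <1
  x=-1.150: |R|=0.54431 <1
  x=-0.906: |R|=0.52494 <1
  x=-2.491: |R|=1.76667 >1
  x=-2.369: |R|=1.57738 >1
  x=-1.973: |R|=1.07068 >1
Interval (-1.9048, 0).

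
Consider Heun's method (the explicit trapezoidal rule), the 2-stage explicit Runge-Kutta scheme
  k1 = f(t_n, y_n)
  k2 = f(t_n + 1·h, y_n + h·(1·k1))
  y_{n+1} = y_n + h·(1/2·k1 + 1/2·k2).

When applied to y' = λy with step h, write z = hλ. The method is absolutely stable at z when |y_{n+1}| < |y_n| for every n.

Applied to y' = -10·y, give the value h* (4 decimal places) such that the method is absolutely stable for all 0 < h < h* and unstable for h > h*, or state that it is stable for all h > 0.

With y'=λy (z=hλ):
  order 2, 2-stage ⇒ R(z)=1+z+z^2/2
  (e.g. R(-0.79)=0.52205, |R|=0.52205)

Need |R(x)|<1, x<0.
x=-0.79: |R|=0.5221
|R(-2.15)|=1.1612 |R(-1.54)|=0.6458 |R(-0.67)|=0.5544
Bisect:
  x_lo=-2.8153 |R|=2.1476  x_hi=-0.3136 |R|=0.7356
  mid=-1.56444 |R|=0.65930 →hi
  mid=-2.18985 |R|=1.20787 →lo
  mid=-1.87715 |R|=0.88469 →hi
  mid=-2.03350 |R|=1.03406 →lo
  mid=-1.95532 |R|=0.95632 →hi
  mid=-1.99441 |R|=0.99443 →hi
  mid=-2.01395 |R|=1.01405 →lo
  mid=-2.00418 |R|=1.00419 →lo
  mid=-1.99930 |R|=0.99930 →hi
  mid=-2.00174 |R|=1.00174 →lo
  ...
  [-2.00006,-1.99991] ⇒ x*=-2.0000
Stable set (-2.0000, 0).

(-2.0000,0); λ=-10 ⇒ h* = 0.2000.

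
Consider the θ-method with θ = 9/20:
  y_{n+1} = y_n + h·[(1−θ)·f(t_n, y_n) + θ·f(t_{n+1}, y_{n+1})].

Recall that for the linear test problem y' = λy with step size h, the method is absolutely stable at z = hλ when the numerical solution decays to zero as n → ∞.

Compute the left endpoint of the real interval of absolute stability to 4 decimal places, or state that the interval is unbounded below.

On y'=λy, z=hλ:
  y_{n+1} = y_n + z·[11/20·y_n + 9/20·y_{n+1}] ⇒ (1 − 9/20z)y_{n+1} = (1 + 11/20z)y_n
  ⇒ R(z) = (1 + 11/20z)/(1 − 9/20z).

Need |R(x)|<1, x<0.
x=-1.41: |R|=0.1374
R=−1: 1+11/20x = −1+9/20x ⇒ -1/10x=2 ⇒ x=2/(-1/10)=-20.0000
Confirm numerically:
  x=-14.543: |R|=0.92767 <1
  x=-12.391: |R|=0.88429 <1
  x=-11.736: |R|=0.86843 <1
  x=-10.349: |R|=0.82940 <1
  x=-20.528: |R|=1.00516 >1
  x=-20.304: |R|=1.00300 >1
Stable set (-20.0000, 0).

left endpoint -20.0000.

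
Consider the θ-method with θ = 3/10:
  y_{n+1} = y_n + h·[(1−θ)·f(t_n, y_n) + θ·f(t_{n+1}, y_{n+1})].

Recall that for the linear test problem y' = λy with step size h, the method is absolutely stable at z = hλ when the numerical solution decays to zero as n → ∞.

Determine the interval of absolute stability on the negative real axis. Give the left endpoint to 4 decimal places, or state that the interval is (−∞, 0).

z∈(-5.0000,0).

On y'=λy, z=hλ:
  y_{n+1} = y_n + z·[7/10·y_n + 3/10·y_{n+1}] ⇒ (1 − 3/10z)y_{n+1} = (1 + 7/10z)y_n
  Hence R(z) = (1 + 7/10z)/(1 − 3/10z).

Boundary: |R(x)|=1, x<0.
x=-1.19: |R|=0.1231
R=−1: 1+7/10x = −1+3/10x ⇒ -2/5x=2 ⇒ x=2/(-2/5)=-5.0000
Confirm numerically:
  x=-4.268: |R|=0.87160 <1
  x=-4.091: |R|=0.83675 <1
  x=-2.433: |R|=0.40644 <1
  x=-5.363: |R|=1.05566 >1
  x=-5.193: |R|=1.03018 >1
Interval (-5.0000, 0).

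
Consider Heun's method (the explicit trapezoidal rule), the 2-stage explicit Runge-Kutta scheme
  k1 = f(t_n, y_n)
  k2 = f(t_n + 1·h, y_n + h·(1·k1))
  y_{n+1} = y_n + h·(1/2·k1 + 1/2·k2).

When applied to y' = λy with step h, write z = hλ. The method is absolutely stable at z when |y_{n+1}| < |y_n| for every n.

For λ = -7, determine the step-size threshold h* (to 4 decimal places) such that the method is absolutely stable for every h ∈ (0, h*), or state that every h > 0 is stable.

On y'=λy, z=hλ:
  order 2, 2-stage ⇒ R(z)=1+z+z^2/2
  (e.g. R(-0.49)=0.63005, |R|=0.63005)

Solve |R(x)|<1 on ℝ⁻.
x=-0.49: |R|=0.6300
|R(-2.25)|=1.2812 |R(-2.08)|=1.0832 |R(-0.86)|=0.5098
Bisect:
  x_lo=-2.5721 |R|=1.7358  x_hi=-0.3651 |R|=0.7015
  mid=-1.46864 |R|=0.60981 →hi
  mid=-2.02039 |R|=1.02059 →lo
  mid=-1.74451 |R|=0.77715 →hi
  mid=-1.88245 |R|=0.88936 →hi
  mid=-1.95142 |R|=0.95260 →hi
  mid=-1.98590 |R|=0.98600 →hi
  mid=-2.00314 |R|=1.00315 →lo
  mid=-1.99452 |R|=0.99454 →hi
  ...
  [-2.00005,-1.99991] ⇒ x*=-2.0000
Stable set (-2.0000, 0).

(-2.0000,0); λ=-7 ⇒ h* = 0.2857.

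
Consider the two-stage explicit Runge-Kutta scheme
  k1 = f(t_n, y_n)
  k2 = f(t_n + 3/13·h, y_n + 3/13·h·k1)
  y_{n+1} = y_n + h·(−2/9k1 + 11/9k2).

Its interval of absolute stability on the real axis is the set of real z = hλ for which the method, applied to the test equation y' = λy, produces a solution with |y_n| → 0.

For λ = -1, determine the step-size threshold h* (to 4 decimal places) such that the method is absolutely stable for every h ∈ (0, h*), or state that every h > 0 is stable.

(-3.5455,0); λ=-1 ⇒ h* = (39/11)/1 = 3.5455.

Set f=λy, z=hλ:
  k1=λy_n ⇒ h·k1=z·y_n;  k2=λ(1+3/13z)y_n ⇒ h·k2=z(1+3/13z)y_n
  y_{n+1}/y_n = 1 − 2/9z + 11/9z(1+3/13z) = 1 + z + 11/39z²
  R(z) = 1 + z + 11/39z².

Solve |R(x)|<1 on ℝ⁻.
x=-0.43: |R|=0.6222
R=1: x+11/39x²=0 ⇒ x=−39/11=-3.5455; min R=1−1/(4·11/39)=0.1136>−1
Confirm numerically:
  x=-3.300: |R|=0.77154 <1
  x=-3.044: |R|=0.56947 <1
  x=-2.459: |R|=0.24647 <1
  x=-3.941: |R|=1.43967 >1
  x=-3.787: |R|=1.25800 >1
Stable set (-3.5455, 0).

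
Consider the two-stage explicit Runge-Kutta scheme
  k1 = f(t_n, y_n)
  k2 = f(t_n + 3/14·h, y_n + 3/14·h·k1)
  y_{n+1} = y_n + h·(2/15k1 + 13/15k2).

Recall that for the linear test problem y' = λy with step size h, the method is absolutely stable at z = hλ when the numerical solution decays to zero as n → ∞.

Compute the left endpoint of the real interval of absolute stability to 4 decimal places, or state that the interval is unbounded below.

Test eqn y'=λy, z=hλ:
  k1=λy_n ⇒ h·k1=z·y_n;  k2=λ(1+3/14z)y_n ⇒ h·k2=z(1+3/14z)y_n
  y_{n+1}/y_n = 1 + 2/15z + 13/15z(1+3/14z) = 1 + z + 13/70z²
  so R(z) = 1 + z + 13/70z².

Boundary: |R(x)|=1, x<0.
x=-1.24: |R|=0.0456
R=1: x+13/70x²=0 ⇒ x=−70/13=-5.3846; min R=1−1/(4·13/70)=-0.3462>−1
Confirm numerically:
  x=-3.626: |R|=0.18425 <1
  x=-2.957: |R|=0.33314 <1
  x=-2.173: |R|=0.29607 <1
  x=-5.936: |R|=1.60785 >1
  x=-5.487: |R|=1.10433 >1
Interval (-5.3846, 0).

z* = -5.3846.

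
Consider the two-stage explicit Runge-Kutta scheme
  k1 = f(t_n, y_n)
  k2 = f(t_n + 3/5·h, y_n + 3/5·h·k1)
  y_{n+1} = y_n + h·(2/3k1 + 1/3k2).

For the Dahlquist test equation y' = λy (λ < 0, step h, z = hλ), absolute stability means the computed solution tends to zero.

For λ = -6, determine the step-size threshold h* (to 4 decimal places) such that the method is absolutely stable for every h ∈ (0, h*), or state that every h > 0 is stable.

On y'=λy, z=hλ:
  k1=λy_n ⇒ h·k1=z·y_n;  k2=λ(1+3/5z)y_n ⇒ h·k2=z(1+3/5z)y_n
  y_{n+1}/y_n = 1 + 2/3z + 1/3z(1+3/5z) = 1 + z + 1/5z²
  so R(z) = 1 + z + 1/5z².

Need |R(x)|<1, x<0.
x=-0.55: |R|=0.5105
R=1: x+1/5x²=0 ⇒ x=−5=-5.0000; min R=1−1/(4·1/5)=-0.2500>−1
Confirm numerically:
  x=-3.191: |R|=0.15450 <1
  x=-3.112: |R|=0.17509 <1
  x=-2.234: |R|=0.23585 <1
  x=-5.457: |R|=1.49877 >1
  x=-5.042: |R|=1.04235 >1
So |R|<1 on (-5.0000, 0).

(-5.0000,0); λ=-6 ⇒ h* = (5)/6 = 0.8333.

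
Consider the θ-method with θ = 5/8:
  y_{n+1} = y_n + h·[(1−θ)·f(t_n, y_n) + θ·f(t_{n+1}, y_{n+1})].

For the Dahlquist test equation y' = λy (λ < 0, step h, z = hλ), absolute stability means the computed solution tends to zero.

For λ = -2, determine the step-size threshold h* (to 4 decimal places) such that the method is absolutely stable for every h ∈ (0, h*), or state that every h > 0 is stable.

Set f=λy, z=hλ:
  y_{n+1} = y_n + z·[3/8·y_n + 5/8·y_{n+1}] ⇒ (1 − 5/8z)y_{n+1} = (1 + 3/8z)y_n
  R(z) = (1 + 3/8z)/(1 − 5/8z).

Find x<0 with |R(x)|<1.
x=-1.76: |R|=0.1619
x=-2: |R|=0.1111
x=-10: |R|=0.3793
x=-100: |R|=0.5748
θ=5/8≥1/2 ⇒ |1+3/8x|<|1−5/8x| ∀x<0 ⇒ unbounded interval.

interval (−∞, 0). Any h>0 works for λ=-2.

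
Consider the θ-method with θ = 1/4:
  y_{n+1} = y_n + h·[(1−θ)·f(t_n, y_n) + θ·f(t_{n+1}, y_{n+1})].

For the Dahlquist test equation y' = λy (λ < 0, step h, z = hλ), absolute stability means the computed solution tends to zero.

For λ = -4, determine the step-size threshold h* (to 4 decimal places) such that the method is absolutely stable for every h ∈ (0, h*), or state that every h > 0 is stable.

(-4.0000,0); λ=-4 ⇒ h* = (4)/4 = 1.0000.

Test eqn y'=λy, z=hλ:
  y_{n+1} = y_n + z·[3/4·y_n + 1/4·y_{n+1}] ⇒ (1 − 1/4z)y_{n+1} = (1 + 3/4z)y_n
  so R(z) = (1 + 3/4z)/(1 − 1/4z).

Need |R(x)|<1, x<0.
x=-1.4: |R|=0.0370
R=−1: 1+3/4x = −1+1/4x ⇒ -1/2x=2 ⇒ x=2/(-1/2)=-4.0000
Confirm numerically:
  x=-3.352: |R|=0.82372 <1
  x=-3.074: |R|=0.73820 <1
  x=-2.417: |R|=0.50662 <1
  x=-4.478: |R|=1.11276 >1
  x=-4.283: |R|=1.06833 >1
  x=-4.074: |R|=1.01833 >1
Stable set (-4.0000, 0).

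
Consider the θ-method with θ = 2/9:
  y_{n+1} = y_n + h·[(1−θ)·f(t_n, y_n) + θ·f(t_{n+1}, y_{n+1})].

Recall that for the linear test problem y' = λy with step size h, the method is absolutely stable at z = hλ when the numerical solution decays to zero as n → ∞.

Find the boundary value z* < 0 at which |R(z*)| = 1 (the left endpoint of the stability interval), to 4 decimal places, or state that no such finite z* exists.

On y'=λy, z=hλ:
  y_{n+1} = y_n + z·[7/9·y_n + 2/9·y_{n+1}] ⇒ (1 − 2/9z)y_{n+1} = (1 + 7/9z)y_n
  Hence R(z) = (1 + 7/9z)/(1 − 2/9z).

Find x<0 with |R(x)|<1.
x=-1.77: |R|=0.2703
R=−1: 1+7/9x = −1+2/9x ⇒ -5/9x=2 ⇒ x=2/(-5/9)=-3.6000
Confirm numerically:
  x=-2.941: |R|=0.77859 <1
  x=-2.602: |R|=0.64869 <1
  x=-1.798: |R|=0.28469 <1
  x=-1.463: |R|=0.10406 <1
  x=-3.992: |R|=1.11540 >1
  x=-3.941: |R|=1.10100 >1
  x=-3.772: |R|=1.05198 >1
Interval (-3.6000, 0).

left endpoint -3.6000.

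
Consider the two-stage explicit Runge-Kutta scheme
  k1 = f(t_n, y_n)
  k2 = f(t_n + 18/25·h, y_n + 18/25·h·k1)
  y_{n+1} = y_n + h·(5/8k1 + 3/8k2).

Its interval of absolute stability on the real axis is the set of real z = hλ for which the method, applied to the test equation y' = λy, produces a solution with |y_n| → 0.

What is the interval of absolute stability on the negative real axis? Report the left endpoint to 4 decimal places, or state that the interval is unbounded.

Test eqn y'=λy, z=hλ:
  k1=λy_n ⇒ h·k1=z·y_n;  k2=λ(1+18/25z)y_n ⇒ h·k2=z(1+18/25z)y_n
  y_{n+1}/y_n = 1 + 5/8z + 3/8z(1+18/25z) = 1 + z + 27/100z²
  so R(z) = 1 + z + 27/100z².

Boundary: |R(x)|=1, x<0.
x=-0.63: |R|=0.4772
R=1: x+27/100x²=0 ⇒ x=−100/27=-3.7037; min R=1−1/(4·27/100)=0.0741>−1
Confirm numerically:
  x=-3.267: |R|=0.61479 <1
  x=-2.353: |R|=0.14188 <1
  x=-2.066: |R|=0.08646 <1
  x=-1.749: |R|=0.07693 <1
  x=-4.222: |R|=1.59083 >1
  x=-3.929: |R|=1.23900 >1
  x=-3.756: |R|=1.05303 >1
Stable set (-3.7037, 0).

(-3.7037, 0).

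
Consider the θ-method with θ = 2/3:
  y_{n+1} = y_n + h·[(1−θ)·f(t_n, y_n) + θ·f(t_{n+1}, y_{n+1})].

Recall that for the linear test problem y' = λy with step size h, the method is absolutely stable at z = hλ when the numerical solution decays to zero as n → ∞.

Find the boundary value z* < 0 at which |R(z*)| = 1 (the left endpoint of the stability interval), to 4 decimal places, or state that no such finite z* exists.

(−∞, 0) — no finite endpoint.

With y'=λy (z=hλ):
  y_{n+1} = y_n + z·[1/3·y_n + 2/3·y_{n+1}] ⇒ (1 − 2/3z)y_{n+1} = (1 + 1/3z)y_n
  Hence R(z) = (1 + 1/3z)/(1 − 2/3z).

Solve |R(x)|<1 on ℝ⁻.
x=-0.7: |R|=0.5227
x=-2: |R|=0.1429
x=-10: |R|=0.3043
x=-100: |R|=0.4778
θ=2/3≥1/2 ⇒ |1+1/3x|<|1−2/3x| ∀x<0 ⇒ unbounded interval.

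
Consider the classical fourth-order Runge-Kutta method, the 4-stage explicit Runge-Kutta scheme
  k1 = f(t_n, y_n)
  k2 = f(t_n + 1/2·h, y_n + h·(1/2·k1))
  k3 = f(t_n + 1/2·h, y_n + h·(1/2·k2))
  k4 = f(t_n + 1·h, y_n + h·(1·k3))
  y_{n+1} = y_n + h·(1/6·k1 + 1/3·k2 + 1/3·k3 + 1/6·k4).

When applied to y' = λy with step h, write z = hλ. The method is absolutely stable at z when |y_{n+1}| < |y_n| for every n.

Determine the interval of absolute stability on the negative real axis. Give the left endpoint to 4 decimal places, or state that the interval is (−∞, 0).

z∈(-2.7853,0).

With y'=λy (z=hλ):
  order 4, 4-stage ⇒ R(z)=1+z+z^2/2+z^3/6+z^4/24
  (e.g. R(-1.22)=0.31386, |R|=0.31386)

Find x<0 with |R(x)|<1.
x=-1.22: |R|=0.3139
|R(-1.75)|=0.2788 |R(-1.34)|=0.2911 |R(-1.1)|=0.3442
Bisect:
  x_lo=-3.6180 |R|=3.1730  x_hi=-0.1652 |R|=0.8477
  mid=-1.89156 |R|=0.30286 →hi
  mid=-2.75476 |R|=0.95493 →hi
  mid=-3.18636 |R|=1.79333 →lo
  mid=-2.97056 |R|=1.31719 →lo
  mid=-2.86266 |R|=1.12305 →lo
  mid=-2.80871 |R|=1.03588 →lo
  mid=-2.78173 |R|=0.99465 →hi
  mid=-2.79522 |R|=1.01507 →lo
  ...
  [-2.78532,-2.78511] ⇒ x*=-2.7853
Stable set (-2.7853, 0).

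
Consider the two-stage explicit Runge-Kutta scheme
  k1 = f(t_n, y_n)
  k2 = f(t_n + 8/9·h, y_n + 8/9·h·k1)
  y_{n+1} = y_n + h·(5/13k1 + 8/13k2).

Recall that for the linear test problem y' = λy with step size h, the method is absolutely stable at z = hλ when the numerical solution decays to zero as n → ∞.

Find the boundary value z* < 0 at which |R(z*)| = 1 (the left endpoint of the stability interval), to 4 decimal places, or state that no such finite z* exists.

z* = -1.8281.

With y'=λy (z=hλ):
  k1=λy_n ⇒ h·k1=z·y_n;  k2=λ(1+8/9z)y_n ⇒ h·k2=z(1+8/9z)y_n
  y_{n+1}/y_n = 1 + 5/13z + 8/13z(1+8/9z) = 1 + z + 64/117z²
  so R(z) = 1 + z + 64/117z².

Solve |R(x)|<1 on ℝ⁻.
x=-0.48: |R|=0.6460
R=1: x+64/117x²=0 ⇒ x=−117/64=-1.8281; min R=1−1/(4·64/117)=0.5430>−1
Confirm numerically:
  x=-1.341: |R|=0.64268 <1
  x=-1.153: |R|=0.57420 <1
  x=-1.106: |R|=0.56312 <1
  x=-2.377: |R|=1.71367 >1
  x=-2.364: |R|=1.69296 >1
  x=-1.850: |R|=1.02214 >1
Stable set (-1.8281, 0).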